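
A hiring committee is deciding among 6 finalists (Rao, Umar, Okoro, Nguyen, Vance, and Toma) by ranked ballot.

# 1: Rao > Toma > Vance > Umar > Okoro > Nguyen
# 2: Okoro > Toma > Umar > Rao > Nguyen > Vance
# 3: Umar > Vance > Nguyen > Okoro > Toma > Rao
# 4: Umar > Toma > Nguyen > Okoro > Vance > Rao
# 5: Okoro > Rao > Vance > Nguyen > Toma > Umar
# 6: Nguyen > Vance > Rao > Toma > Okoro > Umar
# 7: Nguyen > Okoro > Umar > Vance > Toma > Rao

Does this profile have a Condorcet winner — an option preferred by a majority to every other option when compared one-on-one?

No

Head-to-head results (7 voters total):
Rao vs Umar: Umar wins 4–3.
Rao vs Okoro: Okoro wins 5–2.
Rao vs Nguyen: Nguyen wins 4–3.
Rao vs Vance: Vance wins 4–3.
Rao vs Toma: Toma wins 4–3.
Umar vs Okoro: Okoro wins 4–3.
Umar vs Nguyen: Umar wins 4–3.
Umar vs Vance: Umar wins 4–3.
Umar vs Toma: Toma wins 4–3.
Okoro vs Nguyen: Nguyen wins 4–3.
Okoro vs Vance: Okoro wins 4–3.
Okoro vs Toma: Okoro wins 4–3.
Nguyen vs Vance: Nguyen wins 4–3.
Nguyen vs Toma: Nguyen wins 4–3.
Vance vs Toma: Vance wins 4–3.
No candidate beats all others: Umar beats Nguyen beats Okoro beats Umar, a majority cycle.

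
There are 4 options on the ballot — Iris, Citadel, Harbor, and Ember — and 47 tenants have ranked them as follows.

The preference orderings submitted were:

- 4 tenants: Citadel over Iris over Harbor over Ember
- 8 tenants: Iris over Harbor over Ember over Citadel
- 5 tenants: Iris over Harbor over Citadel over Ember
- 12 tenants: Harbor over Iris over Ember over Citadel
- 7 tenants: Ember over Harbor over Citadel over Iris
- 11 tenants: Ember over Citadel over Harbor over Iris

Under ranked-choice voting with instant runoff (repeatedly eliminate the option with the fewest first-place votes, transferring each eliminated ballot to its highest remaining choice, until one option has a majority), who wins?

Round 1: Ember 18, Iris 13, Harbor 12, Citadel 4. Citadel has the fewest and is eliminated.
Round 2: Ember 18, Iris 17, Harbor 12. Harbor has the fewest and is eliminated.
Round 3: Iris 29, Ember 18. Iris has a majority.

Iris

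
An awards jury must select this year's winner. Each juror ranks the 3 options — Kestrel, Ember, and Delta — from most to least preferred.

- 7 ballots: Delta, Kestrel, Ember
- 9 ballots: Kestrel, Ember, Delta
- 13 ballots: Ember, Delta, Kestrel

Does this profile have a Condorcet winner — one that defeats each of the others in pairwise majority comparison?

No

Head-to-head results (29 voters total):
Kestrel vs Ember: Kestrel wins 16–13.
Kestrel vs Delta: Delta wins 20–9.
Ember vs Delta: Ember wins 22–7.
No candidate beats all others: Kestrel beats Ember beats Delta beats Kestrel, a majority cycle.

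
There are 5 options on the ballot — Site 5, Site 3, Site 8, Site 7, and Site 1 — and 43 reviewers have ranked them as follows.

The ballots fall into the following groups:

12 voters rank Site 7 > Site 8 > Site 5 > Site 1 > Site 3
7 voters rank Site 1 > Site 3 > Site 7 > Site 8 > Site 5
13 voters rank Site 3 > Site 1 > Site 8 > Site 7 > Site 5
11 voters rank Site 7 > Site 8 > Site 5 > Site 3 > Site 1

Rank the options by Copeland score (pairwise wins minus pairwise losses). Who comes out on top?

Pairwise results:
  Site 5 vs Site 3: Site 5 wins 23–20.
  Site 5 vs Site 8: Site 8 wins 43–0.
  Site 5 vs Site 7: Site 7 wins 43–0.
  Site 5 vs Site 1: Site 5 wins 23–20.
  Site 3 vs Site 8: Site 8 wins 23–20.
  Site 3 vs Site 7: Site 7 wins 23–20.
  Site 3 vs Site 1: Site 3 wins 24–19.
  Site 8 vs Site 7: Site 7 wins 30–13.
  Site 8 vs Site 1: Site 8 wins 23–20.
  Site 7 vs Site 1: Site 7 wins 23–20.
Copeland scores (wins − losses):
  Site 5: 2 − 2 = 0
  Site 3: 1 − 3 = -2
  Site 8: 3 − 1 = 2
  Site 7: 4 − 0 = 4
  Site 1: 0 − 4 = -4
Site 7 has the best Copeland score.

Site 7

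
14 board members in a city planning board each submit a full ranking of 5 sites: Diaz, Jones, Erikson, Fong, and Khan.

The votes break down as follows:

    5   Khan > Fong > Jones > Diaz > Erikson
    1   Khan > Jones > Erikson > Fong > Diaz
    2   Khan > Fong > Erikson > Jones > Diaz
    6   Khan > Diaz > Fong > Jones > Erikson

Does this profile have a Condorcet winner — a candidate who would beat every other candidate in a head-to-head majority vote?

Yes

Head-to-head results (14 voters total):
Diaz vs Jones: Jones wins 8–6.
Diaz vs Erikson: Diaz wins 11–3.
Diaz vs Fong: Fong wins 8–6.
Diaz vs Khan: Khan wins 14–0.
Jones vs Erikson: Jones wins 12–2.
Jones vs Fong: Fong wins 13–1.
Jones vs Khan: Khan wins 14–0.
Erikson vs Fong: Fong wins 13–1.
Erikson vs Khan: Khan wins 14–0.
Fong vs Khan: Khan wins 14–0.
Khan beats each rival — Diaz (14–0), Jones (14–0), Erikson (14–0), Fong (14–0) — so Khan is the Condorcet winner.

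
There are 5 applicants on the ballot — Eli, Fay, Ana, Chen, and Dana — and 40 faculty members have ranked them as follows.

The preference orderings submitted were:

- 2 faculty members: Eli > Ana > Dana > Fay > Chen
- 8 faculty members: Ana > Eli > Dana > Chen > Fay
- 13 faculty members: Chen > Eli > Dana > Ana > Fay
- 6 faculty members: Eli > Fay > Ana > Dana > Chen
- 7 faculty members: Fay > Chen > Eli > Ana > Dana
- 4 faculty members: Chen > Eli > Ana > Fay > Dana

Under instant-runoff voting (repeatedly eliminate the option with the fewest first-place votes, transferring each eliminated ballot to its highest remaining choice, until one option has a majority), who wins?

Chen

Round 1: Chen 17, Eli 8, Ana 8, Fay 7, Dana 0. Dana has the fewest and is eliminated.
Round 2: Chen 17, Eli 8, Ana 8, Fay 7. Fay has the fewest and is eliminated.
Round 3: Chen 24, Eli 8, Ana 8. Chen has a majority.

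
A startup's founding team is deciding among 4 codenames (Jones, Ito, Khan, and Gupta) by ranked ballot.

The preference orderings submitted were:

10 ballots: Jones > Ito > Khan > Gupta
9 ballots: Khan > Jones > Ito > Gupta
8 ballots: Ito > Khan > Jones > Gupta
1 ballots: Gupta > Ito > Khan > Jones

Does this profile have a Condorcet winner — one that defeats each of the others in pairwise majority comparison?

Head-to-head results (28 voters total):
Jones vs Ito: Jones wins 19–9.
Jones vs Khan: Khan wins 18–10.
Jones vs Gupta: Jones wins 27–1.
Ito vs Khan: Ito wins 19–9.
Ito vs Gupta: Ito wins 27–1.
Khan vs Gupta: Khan wins 27–1.
No candidate beats all others: Jones beats Ito beats Khan beats Jones, a majority cycle.

No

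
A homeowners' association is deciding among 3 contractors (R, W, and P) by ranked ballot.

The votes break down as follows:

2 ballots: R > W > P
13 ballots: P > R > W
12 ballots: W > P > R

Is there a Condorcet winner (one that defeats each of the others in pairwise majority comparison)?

No

Head-to-head results (27 voters total):
R vs W: R wins 15–12.
R vs P: P wins 25–2.
W vs P: W wins 14–13.
No candidate beats all others: R beats W beats P beats R, a majority cycle.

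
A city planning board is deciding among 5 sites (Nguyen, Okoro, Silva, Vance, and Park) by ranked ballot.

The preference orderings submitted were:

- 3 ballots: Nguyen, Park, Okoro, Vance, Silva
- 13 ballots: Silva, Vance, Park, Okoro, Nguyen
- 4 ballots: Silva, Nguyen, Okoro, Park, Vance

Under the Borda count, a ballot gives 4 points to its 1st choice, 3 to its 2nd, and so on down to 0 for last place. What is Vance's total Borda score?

Borda scores:
  Nguyen: 3·4 + 13·0 + 4·3 = 24
  Okoro: 3·2 + 13·1 + 4·2 = 27
  Silva: 3·0 + 13·4 + 4·4 = 68
  Vance: 3·1 + 13·3 + 4·0 = 42
  Park: 3·3 + 13·2 + 4·1 = 39

42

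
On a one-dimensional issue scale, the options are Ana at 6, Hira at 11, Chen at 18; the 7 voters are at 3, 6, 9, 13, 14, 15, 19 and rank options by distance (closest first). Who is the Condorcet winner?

Hira

With single-peaked preferences on a line, the Condorcet winner is the candidate closest to the median voter.
The median voter (position 13) is closest to Hira at 11.
Check: Hira vs Ana — voters closer to Hira: 5 of 7.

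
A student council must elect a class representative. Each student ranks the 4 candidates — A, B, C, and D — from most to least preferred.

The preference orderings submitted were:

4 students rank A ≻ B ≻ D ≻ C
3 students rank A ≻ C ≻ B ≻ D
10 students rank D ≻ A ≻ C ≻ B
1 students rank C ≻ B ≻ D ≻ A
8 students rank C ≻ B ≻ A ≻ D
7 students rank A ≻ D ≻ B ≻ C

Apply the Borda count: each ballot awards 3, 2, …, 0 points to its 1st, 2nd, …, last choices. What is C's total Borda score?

43

Borda scores:
  A: 4·3 + 3·3 + 10·2 + 0 + 8·1 + 7·3 = 70
  B: 4·2 + 3·1 + 10·0 + 2 + 8·2 + 7·1 = 36
  C: 4·0 + 3·2 + 10·1 + 3 + 8·3 + 7·0 = 43
  D: 4·1 + 3·0 + 10·3 + 1 + 8·0 + 7·2 = 49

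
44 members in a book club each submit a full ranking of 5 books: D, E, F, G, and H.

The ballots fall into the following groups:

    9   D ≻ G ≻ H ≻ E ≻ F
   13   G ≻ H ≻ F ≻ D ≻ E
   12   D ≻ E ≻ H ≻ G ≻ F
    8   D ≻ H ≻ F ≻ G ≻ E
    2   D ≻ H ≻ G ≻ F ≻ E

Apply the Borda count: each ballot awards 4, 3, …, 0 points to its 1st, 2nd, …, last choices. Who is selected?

D

Borda scores:
  D: 9·4 + 13·1 + 12·4 + 8·4 + 2·4 = 137
  E: 9·1 + 13·0 + 12·3 + 8·0 + 2·0 = 45
  F: 9·0 + 13·2 + 12·0 + 8·2 + 2·1 = 44
  G: 9·3 + 13·4 + 12·1 + 8·1 + 2·2 = 103
  H: 9·2 + 13·3 + 12·2 + 8·3 + 2·3 = 111
D has the highest total.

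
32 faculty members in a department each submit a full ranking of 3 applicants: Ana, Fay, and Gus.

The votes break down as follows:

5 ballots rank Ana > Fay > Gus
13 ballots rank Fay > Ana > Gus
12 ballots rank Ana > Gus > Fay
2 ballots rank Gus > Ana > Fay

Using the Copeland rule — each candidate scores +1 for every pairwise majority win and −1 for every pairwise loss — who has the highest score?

Ana

Pairwise results:
  Ana vs Fay: Ana wins 19–13.
  Ana vs Gus: Ana wins 30–2.
  Fay vs Gus: Fay wins 18–14.
Copeland scores (wins − losses):
  Ana: 2 − 0 = 2
  Fay: 1 − 1 = 0
  Gus: 0 − 2 = -2
Ana has the best Copeland score.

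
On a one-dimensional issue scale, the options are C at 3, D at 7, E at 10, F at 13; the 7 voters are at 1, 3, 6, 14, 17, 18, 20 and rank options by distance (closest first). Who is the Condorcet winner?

With single-peaked preferences on a line, the Condorcet winner is the candidate closest to the median voter.
The median voter (position 14) is closest to F at 13.
Check: F vs D — voters closer to F: 4 of 7.

F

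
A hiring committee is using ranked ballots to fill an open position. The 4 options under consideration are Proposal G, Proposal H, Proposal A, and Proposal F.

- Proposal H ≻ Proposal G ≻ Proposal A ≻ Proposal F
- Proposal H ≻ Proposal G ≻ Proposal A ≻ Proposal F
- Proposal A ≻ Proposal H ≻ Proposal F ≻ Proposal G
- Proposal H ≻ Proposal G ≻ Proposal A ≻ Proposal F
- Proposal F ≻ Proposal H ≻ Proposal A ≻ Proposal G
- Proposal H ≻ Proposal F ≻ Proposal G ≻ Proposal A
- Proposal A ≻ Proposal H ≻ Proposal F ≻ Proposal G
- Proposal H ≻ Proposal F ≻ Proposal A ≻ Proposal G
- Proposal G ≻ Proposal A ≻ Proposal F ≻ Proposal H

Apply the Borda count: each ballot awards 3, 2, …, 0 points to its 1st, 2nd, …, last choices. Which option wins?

Borda scores:
  Proposal G: 2 + 2 + 0 + 2 + 0 + 1 + 0 + 0 + 3 = 10
  Proposal H: 3 + 3 + 2 + 3 + 2 + 3 + 2 + 3 + 0 = 21
  Proposal A: 1 + 1 + 3 + 1 + 1 + 0 + 3 + 1 + 2 = 13
  Proposal F: 0 + 0 + 1 + 0 + 3 + 2 + 1 + 2 + 1 = 10
Proposal H has the highest total.

Proposal H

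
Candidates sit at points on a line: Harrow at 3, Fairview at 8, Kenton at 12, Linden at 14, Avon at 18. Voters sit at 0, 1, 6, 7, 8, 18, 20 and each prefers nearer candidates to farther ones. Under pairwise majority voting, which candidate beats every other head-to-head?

With single-peaked preferences on a line, the Condorcet winner is the candidate closest to the median voter.
The median voter (position 7) is closest to Fairview at 8.
Check: Fairview vs Linden — voters closer to Fairview: 5 of 7.

Fairview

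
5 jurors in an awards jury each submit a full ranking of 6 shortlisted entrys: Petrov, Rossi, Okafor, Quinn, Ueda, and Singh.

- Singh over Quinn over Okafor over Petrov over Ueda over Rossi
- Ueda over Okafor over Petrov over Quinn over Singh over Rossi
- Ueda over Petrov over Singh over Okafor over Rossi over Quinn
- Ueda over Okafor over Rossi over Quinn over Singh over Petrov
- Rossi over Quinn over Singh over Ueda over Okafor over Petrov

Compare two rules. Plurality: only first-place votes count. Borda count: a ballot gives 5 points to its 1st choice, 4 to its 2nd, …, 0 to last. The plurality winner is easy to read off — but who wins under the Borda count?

Plurality first-place counts: Petrov 0, Rossi 1, Okafor 0, Quinn 0, Ueda 3, Singh 1 → Ueda.
Borda totals: Petrov 9, Rossi 9, Okafor 14, Quinn 12, Ueda 18, Singh 13 → Ueda.

Ueda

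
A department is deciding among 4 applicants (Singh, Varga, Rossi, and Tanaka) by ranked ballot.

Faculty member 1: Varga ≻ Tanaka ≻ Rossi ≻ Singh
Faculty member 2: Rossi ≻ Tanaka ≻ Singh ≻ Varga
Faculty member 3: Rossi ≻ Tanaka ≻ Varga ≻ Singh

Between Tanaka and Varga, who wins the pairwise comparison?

Ballots ranking Tanaka above Varga: 2.
Ballots ranking Varga above Tanaka: 1.
Tanaka wins the head-to-head, 2–1.

Tanaka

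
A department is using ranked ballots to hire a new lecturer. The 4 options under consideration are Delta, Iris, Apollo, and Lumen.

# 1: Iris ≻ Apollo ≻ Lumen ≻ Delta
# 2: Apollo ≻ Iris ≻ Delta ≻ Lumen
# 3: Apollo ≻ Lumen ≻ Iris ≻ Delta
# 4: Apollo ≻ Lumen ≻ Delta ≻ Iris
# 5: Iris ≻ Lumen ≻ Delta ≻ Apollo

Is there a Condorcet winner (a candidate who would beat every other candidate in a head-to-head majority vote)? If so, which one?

Apollo

Head-to-head results (5 voters total):
Delta vs Iris: Iris wins 4–1.
Delta vs Apollo: Apollo wins 4–1.
Delta vs Lumen: Lumen wins 4–1.
Iris vs Apollo: Apollo wins 3–2.
Iris vs Lumen: Iris wins 3–2.
Apollo vs Lumen: Apollo wins 4–1.
Apollo beats each rival — Delta (4–1), Iris (3–2), Lumen (4–1) — so Apollo is the Condorcet winner.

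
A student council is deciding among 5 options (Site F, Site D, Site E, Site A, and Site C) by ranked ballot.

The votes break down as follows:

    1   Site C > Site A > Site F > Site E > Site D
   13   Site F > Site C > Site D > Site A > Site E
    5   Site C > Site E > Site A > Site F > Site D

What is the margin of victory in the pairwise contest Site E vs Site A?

Ballots ranking Site E above Site A: 5.
Ballots ranking Site A above Site E: 1+13 = 14.
Site A wins 14–5, a margin of 9.

9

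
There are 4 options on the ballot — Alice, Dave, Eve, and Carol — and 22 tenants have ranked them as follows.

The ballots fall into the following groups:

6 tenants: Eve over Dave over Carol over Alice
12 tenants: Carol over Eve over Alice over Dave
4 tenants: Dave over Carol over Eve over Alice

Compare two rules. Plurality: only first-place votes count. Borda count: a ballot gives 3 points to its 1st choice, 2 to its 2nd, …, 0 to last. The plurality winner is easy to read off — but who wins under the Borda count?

Carol

Plurality first-place counts: Alice 0, Dave 4, Eve 6, Carol 12 → Carol.
Borda totals: Alice 12, Dave 24, Eve 46, Carol 50 → Carol.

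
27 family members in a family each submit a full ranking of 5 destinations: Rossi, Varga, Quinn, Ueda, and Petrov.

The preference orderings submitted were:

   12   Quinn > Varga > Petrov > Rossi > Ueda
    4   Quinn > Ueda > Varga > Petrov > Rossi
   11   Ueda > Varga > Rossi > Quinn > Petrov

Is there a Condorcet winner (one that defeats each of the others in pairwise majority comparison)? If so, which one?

Head-to-head results (27 voters total):
Rossi vs Varga: Varga wins 27–0.
Rossi vs Quinn: Quinn wins 16–11.
Rossi vs Ueda: Ueda wins 15–12.
Rossi vs Petrov: Petrov wins 16–11.
Varga vs Quinn: Quinn wins 16–11.
Varga vs Ueda: Ueda wins 15–12.
Varga vs Petrov: Varga wins 27–0.
Quinn vs Ueda: Quinn wins 16–11.
Quinn vs Petrov: Quinn wins 27–0.
Ueda vs Petrov: Ueda wins 15–12.
Quinn beats each rival — Rossi (16–11), Varga (16–11), Ueda (16–11), Petrov (27–0) — so Quinn is the Condorcet winner.

Quinn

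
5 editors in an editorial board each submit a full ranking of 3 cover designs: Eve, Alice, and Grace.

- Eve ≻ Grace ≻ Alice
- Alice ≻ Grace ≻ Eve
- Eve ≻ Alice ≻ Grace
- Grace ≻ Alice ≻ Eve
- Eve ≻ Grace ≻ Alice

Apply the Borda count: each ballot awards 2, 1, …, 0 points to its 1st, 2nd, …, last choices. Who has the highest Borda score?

Eve

Borda scores:
  Eve: 2 + 0 + 2 + 0 + 2 = 6
  Alice: 0 + 2 + 1 + 1 + 0 = 4
  Grace: 1 + 1 + 0 + 2 + 1 = 5
Eve has the highest total.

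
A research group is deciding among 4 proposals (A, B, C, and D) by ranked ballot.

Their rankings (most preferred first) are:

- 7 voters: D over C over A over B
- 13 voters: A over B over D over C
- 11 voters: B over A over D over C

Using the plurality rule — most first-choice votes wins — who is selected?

First-place vote totals:
  A: 13
  B: 11
  C: 0
  D: 7
A has the most first-place votes.

A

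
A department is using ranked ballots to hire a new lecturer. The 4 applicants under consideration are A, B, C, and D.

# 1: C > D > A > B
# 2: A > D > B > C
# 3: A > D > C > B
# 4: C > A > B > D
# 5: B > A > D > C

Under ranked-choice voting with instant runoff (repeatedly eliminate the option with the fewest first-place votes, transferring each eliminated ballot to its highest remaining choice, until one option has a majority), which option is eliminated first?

Round 1: A 2, C 2, B 1, D 0. D has the fewest and is eliminated.
Round 2: A 2, C 2, B 1. B has the fewest and is eliminated.
Round 3: A 3, C 2. A has a majority.

D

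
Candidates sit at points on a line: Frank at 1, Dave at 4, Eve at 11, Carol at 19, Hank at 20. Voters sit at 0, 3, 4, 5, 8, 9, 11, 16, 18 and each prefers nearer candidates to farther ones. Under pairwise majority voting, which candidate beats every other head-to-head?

Eve

With single-peaked preferences on a line, the Condorcet winner is the candidate closest to the median voter.
The median voter (position 8) is closest to Eve at 11.
Check: Eve vs Carol — voters closer to Eve: 7 of 9.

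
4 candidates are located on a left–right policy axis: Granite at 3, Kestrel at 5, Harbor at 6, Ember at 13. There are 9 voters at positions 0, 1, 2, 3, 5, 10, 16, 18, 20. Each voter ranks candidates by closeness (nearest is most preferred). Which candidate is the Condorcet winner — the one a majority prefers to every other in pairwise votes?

With single-peaked preferences on a line, the Condorcet winner is the candidate closest to the median voter.
The median voter (position 5) is closest to Kestrel at 5.
Check: Kestrel vs Ember — voters closer to Kestrel: 5 of 9.

Kestrel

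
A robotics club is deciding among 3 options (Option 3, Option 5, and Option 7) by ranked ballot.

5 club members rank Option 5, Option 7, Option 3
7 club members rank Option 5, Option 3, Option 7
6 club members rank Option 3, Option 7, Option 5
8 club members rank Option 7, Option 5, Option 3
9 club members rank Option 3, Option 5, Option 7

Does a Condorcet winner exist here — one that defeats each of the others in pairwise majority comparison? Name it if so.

Option 5

Head-to-head results (35 voters total):
Option 3 vs Option 5: Option 5 wins 20–15.
Option 3 vs Option 7: Option 3 wins 22–13.
Option 5 vs Option 7: Option 5 wins 21–14.
Option 5 beats each rival — Option 3 (20–15), Option 7 (21–14) — so Option 5 is the Condorcet winner.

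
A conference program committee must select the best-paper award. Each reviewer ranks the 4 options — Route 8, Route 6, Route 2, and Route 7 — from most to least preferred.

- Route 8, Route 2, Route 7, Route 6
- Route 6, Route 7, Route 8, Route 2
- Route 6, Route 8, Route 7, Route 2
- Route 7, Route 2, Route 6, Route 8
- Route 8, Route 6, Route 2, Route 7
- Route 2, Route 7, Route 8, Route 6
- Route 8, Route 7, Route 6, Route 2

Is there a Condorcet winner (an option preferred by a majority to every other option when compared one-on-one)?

Head-to-head results (7 voters total):
Route 8 vs Route 6: Route 8 wins 4–3.
Route 8 vs Route 2: Route 8 wins 5–2.
Route 8 vs Route 7: Route 8 wins 4–3.
Route 6 vs Route 2: Route 6 wins 4–3.
Route 6 vs Route 7: Route 7 wins 4–3.
Route 2 vs Route 7: Route 7 wins 4–3.
Route 8 beats each rival — Route 6 (4–3), Route 2 (5–2), Route 7 (4–3) — so Route 8 is the Condorcet winner.

Yes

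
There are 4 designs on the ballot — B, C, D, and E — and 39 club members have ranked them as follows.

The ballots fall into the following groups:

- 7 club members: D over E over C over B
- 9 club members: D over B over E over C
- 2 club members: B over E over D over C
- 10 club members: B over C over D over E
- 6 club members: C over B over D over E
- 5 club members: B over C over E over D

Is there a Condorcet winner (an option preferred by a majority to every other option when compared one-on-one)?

Yes

Head-to-head results (39 voters total):
B vs C: B wins 26–13.
B vs D: B wins 23–16.
B vs E: B wins 32–7.
C vs D: C wins 21–18.
C vs E: C wins 21–18.
D vs E: D wins 32–7.
B beats each rival — C (26–13), D (23–16), E (32–7) — so B is the Condorcet winner.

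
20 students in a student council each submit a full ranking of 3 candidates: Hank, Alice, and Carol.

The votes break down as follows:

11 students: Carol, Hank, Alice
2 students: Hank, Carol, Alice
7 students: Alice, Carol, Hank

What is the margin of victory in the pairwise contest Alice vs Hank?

Ballots ranking Alice above Hank: 7.
Ballots ranking Hank above Alice: 11+2 = 13.
Hank wins 13–7, a margin of 6.

6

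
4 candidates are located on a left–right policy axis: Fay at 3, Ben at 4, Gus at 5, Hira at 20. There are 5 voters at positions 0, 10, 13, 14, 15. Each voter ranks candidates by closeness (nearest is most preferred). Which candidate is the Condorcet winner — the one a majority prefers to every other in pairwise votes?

With single-peaked preferences on a line, the Condorcet winner is the candidate closest to the median voter.
The median voter (position 13) is closest to Hira at 20.
Check: Hira vs Gus — voters closer to Hira: 3 of 5.

Hira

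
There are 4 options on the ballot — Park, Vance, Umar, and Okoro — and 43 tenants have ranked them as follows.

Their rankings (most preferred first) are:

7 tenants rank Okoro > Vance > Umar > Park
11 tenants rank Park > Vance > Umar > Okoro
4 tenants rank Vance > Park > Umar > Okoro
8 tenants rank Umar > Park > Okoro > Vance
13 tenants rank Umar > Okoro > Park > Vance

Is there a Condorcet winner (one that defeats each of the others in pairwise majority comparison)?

No

Head-to-head results (43 voters total):
Park vs Vance: Park wins 32–11.
Park vs Umar: Umar wins 28–15.
Park vs Okoro: Park wins 23–20.
Vance vs Umar: Vance wins 22–21.
Vance vs Okoro: Okoro wins 28–15.
Umar vs Okoro: Umar wins 36–7.
No candidate beats all others: Park beats Vance beats Umar beats Park, a majority cycle.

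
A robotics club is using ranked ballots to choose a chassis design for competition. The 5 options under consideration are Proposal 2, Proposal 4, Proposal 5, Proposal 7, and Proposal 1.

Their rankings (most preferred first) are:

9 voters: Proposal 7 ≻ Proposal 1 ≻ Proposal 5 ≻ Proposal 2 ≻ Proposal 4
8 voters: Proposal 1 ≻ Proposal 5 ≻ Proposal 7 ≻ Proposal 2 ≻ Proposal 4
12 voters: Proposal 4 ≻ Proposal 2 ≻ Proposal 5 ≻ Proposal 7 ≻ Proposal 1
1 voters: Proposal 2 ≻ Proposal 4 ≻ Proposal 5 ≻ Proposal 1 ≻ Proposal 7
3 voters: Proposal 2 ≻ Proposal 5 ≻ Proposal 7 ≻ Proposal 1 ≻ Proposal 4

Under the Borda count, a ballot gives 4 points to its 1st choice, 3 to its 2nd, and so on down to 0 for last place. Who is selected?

Borda scores:
  Proposal 2: 9·1 + 8·1 + 12·3 + 4 + 3·4 = 69
  Proposal 4: 9·0 + 8·0 + 12·4 + 3 + 3·0 = 51
  Proposal 5: 9·2 + 8·3 + 12·2 + 2 + 3·3 = 77
  Proposal 7: 9·4 + 8·2 + 12·1 + 0 + 3·2 = 70
  Proposal 1: 9·3 + 8·4 + 12·0 + 1 + 3·1 = 63
Proposal 5 has the highest total.

Proposal 5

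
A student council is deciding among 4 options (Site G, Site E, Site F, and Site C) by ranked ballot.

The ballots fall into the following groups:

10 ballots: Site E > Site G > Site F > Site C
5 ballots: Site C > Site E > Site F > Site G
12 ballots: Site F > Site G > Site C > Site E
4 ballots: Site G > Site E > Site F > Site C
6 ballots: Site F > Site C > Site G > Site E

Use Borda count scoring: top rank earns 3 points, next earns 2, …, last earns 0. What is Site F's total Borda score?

Borda scores:
  Site G: 10·2 + 5·0 + 12·2 + 4·3 + 6·1 = 62
  Site E: 10·3 + 5·2 + 12·0 + 4·2 + 6·0 = 48
  Site F: 10·1 + 5·1 + 12·3 + 4·1 + 6·3 = 73
  Site C: 10·0 + 5·3 + 12·1 + 4·0 + 6·2 = 39

73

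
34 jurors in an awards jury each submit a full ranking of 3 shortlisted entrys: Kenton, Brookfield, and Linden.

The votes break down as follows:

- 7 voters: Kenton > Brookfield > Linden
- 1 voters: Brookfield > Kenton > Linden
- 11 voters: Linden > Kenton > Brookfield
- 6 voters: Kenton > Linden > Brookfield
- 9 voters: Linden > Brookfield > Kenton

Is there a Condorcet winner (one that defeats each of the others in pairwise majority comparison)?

Head-to-head results (34 voters total):
Kenton vs Brookfield: Kenton wins 24–10.
Kenton vs Linden: Linden wins 20–14.
Brookfield vs Linden: Linden wins 26–8.
Linden beats each rival — Kenton (20–14), Brookfield (26–8) — so Linden is the Condorcet winner.

Yes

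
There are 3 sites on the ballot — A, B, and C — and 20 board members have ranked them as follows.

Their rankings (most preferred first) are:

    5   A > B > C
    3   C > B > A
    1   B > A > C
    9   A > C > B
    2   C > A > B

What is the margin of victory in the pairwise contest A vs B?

12

Ballots ranking A above B: 5+9+2 = 16.
Ballots ranking B above A: 3+1 = 4.
A wins 16–4, a margin of 12.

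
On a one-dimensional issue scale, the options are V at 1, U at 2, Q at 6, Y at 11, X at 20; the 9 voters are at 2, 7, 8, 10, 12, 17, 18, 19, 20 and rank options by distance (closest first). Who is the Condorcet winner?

Y

With single-peaked preferences on a line, the Condorcet winner is the candidate closest to the median voter.
The median voter (position 12) is closest to Y at 11.
Check: Y vs Q — voters closer to Y: 6 of 9.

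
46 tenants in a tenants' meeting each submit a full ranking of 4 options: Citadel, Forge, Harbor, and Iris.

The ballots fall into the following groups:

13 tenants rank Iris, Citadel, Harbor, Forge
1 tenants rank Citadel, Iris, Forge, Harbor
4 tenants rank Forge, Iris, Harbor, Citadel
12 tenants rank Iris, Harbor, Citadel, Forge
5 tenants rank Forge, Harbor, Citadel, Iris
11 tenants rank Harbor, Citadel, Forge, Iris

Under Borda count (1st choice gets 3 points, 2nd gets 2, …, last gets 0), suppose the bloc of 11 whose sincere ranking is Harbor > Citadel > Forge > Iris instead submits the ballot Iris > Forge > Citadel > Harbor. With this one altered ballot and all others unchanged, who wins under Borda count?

Borda totals with the altered ballot: Citadel 57, Forge 50, Harbor 51, Iris 118.
The winner is unchanged: still Iris.

Iris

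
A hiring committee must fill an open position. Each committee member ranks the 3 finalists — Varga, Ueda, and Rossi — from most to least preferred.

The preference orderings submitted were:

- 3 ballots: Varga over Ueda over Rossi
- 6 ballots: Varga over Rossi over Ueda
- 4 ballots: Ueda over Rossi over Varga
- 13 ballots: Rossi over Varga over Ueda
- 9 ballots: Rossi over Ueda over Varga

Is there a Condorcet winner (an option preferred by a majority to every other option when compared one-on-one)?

Head-to-head results (35 voters total):
Varga vs Ueda: Varga wins 22–13.
Varga vs Rossi: Rossi wins 26–9.
Ueda vs Rossi: Rossi wins 28–7.
Rossi beats each rival — Varga (26–9), Ueda (28–7) — so Rossi is the Condorcet winner.

Yes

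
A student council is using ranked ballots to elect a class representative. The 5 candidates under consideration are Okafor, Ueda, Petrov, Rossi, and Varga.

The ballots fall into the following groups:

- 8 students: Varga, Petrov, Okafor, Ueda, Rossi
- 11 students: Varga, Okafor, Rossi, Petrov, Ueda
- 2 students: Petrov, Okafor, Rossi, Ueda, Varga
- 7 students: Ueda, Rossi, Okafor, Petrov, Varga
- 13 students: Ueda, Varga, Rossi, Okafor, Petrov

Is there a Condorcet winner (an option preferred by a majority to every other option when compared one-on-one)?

No

Head-to-head results (41 voters total):
Okafor vs Ueda: Okafor wins 21–20.
Okafor vs Petrov: Okafor wins 31–10.
Okafor vs Rossi: Okafor wins 21–20.
Okafor vs Varga: Varga wins 32–9.
Ueda vs Petrov: Petrov wins 21–20.
Ueda vs Rossi: Ueda wins 28–13.
Ueda vs Varga: Ueda wins 22–19.
Petrov vs Rossi: Rossi wins 31–10.
Petrov vs Varga: Varga wins 32–9.
Rossi vs Varga: Varga wins 32–9.
No candidate beats all others: Okafor beats Ueda beats Varga beats Okafor, a majority cycle.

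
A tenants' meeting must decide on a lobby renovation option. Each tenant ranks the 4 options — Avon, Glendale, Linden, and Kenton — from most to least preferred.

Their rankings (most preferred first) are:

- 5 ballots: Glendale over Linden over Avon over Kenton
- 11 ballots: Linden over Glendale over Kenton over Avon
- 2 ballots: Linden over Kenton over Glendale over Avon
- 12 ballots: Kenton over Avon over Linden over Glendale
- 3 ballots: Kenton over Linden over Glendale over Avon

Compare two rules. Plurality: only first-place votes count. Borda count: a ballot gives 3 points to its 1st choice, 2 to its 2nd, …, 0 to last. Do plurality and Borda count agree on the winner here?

Plurality first-place counts: Avon 0, Glendale 5, Linden 13, Kenton 15 → Kenton.
Borda totals: Avon 29, Glendale 42, Linden 67, Kenton 60 → Linden.
The two rules disagree: plurality picks Kenton, Borda picks Linden.

No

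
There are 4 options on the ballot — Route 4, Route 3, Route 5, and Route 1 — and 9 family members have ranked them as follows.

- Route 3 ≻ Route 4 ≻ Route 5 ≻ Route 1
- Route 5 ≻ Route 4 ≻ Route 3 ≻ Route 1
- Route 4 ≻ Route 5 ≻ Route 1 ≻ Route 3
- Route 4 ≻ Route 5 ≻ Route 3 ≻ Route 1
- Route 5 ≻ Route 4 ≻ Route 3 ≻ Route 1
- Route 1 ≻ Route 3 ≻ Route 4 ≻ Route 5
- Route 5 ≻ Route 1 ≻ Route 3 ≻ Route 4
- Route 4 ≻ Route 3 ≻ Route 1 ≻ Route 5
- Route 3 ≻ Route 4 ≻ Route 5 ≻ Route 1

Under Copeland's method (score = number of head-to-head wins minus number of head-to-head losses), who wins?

Route 4

Pairwise results:
  Route 4 vs Route 3: Route 4 wins 5–4.
  Route 4 vs Route 5: Route 4 wins 6–3.
  Route 4 vs Route 1: Route 4 wins 7–2.
  Route 3 vs Route 5: Route 5 wins 5–4.
  Route 3 vs Route 1: Route 3 wins 6–3.
  Route 5 vs Route 1: Route 5 wins 7–2.
Copeland scores (wins − losses):
  Route 4: 3 − 0 = 3
  Route 3: 1 − 2 = -1
  Route 5: 2 − 1 = 1
  Route 1: 0 − 3 = -3
Route 4 has the best Copeland score.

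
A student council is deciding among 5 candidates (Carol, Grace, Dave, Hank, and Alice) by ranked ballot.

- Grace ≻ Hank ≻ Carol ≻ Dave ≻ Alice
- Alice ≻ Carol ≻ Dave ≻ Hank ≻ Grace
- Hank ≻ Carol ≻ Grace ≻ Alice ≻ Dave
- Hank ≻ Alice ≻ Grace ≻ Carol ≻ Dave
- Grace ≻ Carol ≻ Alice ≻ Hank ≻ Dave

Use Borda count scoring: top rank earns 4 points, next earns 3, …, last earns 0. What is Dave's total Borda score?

3

Borda scores:
  Carol: 2 + 3 + 3 + 1 + 3 = 12
  Grace: 4 + 0 + 2 + 2 + 4 = 12
  Dave: 1 + 2 + 0 + 0 + 0 = 3
  Hank: 3 + 1 + 4 + 4 + 1 = 13
  Alice: 0 + 4 + 1 + 3 + 2 = 10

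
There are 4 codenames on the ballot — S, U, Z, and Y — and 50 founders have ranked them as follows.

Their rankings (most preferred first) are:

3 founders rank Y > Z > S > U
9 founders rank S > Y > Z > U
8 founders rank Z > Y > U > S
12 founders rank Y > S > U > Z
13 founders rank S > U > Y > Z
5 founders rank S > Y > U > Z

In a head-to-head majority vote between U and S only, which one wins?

Ballots ranking U above S: 8.
Ballots ranking S above U: 3+9+12+13+5 = 42.
S wins the head-to-head, 42–8.

S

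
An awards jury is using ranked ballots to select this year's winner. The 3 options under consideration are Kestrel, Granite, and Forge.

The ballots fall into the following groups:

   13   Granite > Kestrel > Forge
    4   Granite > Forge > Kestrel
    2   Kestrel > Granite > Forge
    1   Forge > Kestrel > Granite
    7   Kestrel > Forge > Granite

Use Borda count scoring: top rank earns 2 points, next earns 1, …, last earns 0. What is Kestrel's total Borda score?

Borda scores:
  Kestrel: 13·1 + 4·0 + 2·2 + 1 + 7·2 = 32
  Granite: 13·2 + 4·2 + 2·1 + 0 + 7·0 = 36
  Forge: 13·0 + 4·1 + 2·0 + 2 + 7·1 = 13

32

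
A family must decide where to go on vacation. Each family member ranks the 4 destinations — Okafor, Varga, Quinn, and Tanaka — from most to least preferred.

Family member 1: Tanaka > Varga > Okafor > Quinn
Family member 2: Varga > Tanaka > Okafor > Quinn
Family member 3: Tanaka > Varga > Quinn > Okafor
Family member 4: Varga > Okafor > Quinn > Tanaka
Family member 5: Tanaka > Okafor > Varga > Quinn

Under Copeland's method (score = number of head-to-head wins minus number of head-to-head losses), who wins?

Pairwise results:
  Okafor vs Varga: Varga wins 4–1.
  Okafor vs Quinn: Okafor wins 4–1.
  Okafor vs Tanaka: Tanaka wins 4–1.
  Varga vs Quinn: Varga wins 5–0.
  Varga vs Tanaka: Tanaka wins 3–2.
  Quinn vs Tanaka: Tanaka wins 4–1.
Copeland scores (wins − losses):
  Okafor: 1 − 2 = -1
  Varga: 2 − 1 = 1
  Quinn: 0 − 3 = -3
  Tanaka: 3 − 0 = 3
Tanaka has the best Copeland score.

Tanaka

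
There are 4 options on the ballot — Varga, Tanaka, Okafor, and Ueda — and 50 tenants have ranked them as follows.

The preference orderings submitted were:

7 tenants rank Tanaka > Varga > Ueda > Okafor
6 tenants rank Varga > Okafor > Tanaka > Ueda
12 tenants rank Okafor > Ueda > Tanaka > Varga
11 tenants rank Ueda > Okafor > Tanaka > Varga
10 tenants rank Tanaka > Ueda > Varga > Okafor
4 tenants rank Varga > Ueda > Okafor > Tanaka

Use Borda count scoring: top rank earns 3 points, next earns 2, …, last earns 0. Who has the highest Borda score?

Ueda

Borda scores:
  Varga: 7·2 + 6·3 + 12·0 + 11·0 + 10·1 + 4·3 = 54
  Tanaka: 7·3 + 6·1 + 12·1 + 11·1 + 10·3 + 4·0 = 80
  Okafor: 7·0 + 6·2 + 12·3 + 11·2 + 10·0 + 4·1 = 74
  Ueda: 7·1 + 6·0 + 12·2 + 11·3 + 10·2 + 4·2 = 92
Ueda has the highest total.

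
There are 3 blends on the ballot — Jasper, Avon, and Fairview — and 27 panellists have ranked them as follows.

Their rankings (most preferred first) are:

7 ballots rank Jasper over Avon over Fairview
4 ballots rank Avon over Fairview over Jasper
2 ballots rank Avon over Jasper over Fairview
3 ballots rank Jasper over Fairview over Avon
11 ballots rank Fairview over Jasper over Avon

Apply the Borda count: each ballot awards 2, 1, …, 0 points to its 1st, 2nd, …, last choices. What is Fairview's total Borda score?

Borda scores:
  Jasper: 7·2 + 4·0 + 2·1 + 3·2 + 11·1 = 33
  Avon: 7·1 + 4·2 + 2·2 + 3·0 + 11·0 = 19
  Fairview: 7·0 + 4·1 + 2·0 + 3·1 + 11·2 = 29

29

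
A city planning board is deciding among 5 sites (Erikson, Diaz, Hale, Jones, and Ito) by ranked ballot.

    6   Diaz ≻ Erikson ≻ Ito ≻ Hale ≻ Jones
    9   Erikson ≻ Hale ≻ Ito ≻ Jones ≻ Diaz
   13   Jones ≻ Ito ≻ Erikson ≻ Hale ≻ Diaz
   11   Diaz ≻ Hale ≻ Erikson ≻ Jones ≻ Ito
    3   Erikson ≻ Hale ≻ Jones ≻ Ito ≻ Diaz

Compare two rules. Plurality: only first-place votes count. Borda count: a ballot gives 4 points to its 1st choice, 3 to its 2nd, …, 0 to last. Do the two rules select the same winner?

Plurality first-place counts: Erikson 12, Diaz 17, Hale 0, Jones 13, Ito 0 → Diaz.
Borda totals: Erikson 114, Diaz 68, Hale 88, Jones 78, Ito 72 → Erikson.
The two rules disagree: plurality picks Diaz, Borda picks Erikson.

No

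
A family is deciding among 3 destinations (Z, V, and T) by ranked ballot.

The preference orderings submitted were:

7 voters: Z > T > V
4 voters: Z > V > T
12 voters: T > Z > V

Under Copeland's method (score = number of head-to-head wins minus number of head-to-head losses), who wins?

T

Pairwise results:
  Z vs V: Z wins 23–0.
  Z vs T: T wins 12–11.
  V vs T: T wins 19–4.
Copeland scores (wins − losses):
  Z: 1 − 1 = 0
  V: 0 − 2 = -2
  T: 2 − 0 = 2
T has the best Copeland score.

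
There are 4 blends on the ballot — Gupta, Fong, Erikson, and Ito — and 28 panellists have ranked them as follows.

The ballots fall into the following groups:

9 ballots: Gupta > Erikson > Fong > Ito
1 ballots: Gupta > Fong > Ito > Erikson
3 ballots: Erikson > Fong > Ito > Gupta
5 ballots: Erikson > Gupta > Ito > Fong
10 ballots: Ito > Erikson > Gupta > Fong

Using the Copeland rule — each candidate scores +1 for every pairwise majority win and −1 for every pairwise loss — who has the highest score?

Erikson

Pairwise results:
  Gupta vs Fong: Gupta wins 25–3.
  Gupta vs Erikson: Erikson wins 18–10.
  Gupta vs Ito: Gupta wins 15–13.
  Fong vs Erikson: Erikson wins 27–1.
  Fong vs Ito: Ito wins 15–13.
  Erikson vs Ito: Erikson wins 17–11.
Copeland scores (wins − losses):
  Gupta: 2 − 1 = 1
  Fong: 0 − 3 = -3
  Erikson: 3 − 0 = 3
  Ito: 1 − 2 = -1
Erikson has the best Copeland score.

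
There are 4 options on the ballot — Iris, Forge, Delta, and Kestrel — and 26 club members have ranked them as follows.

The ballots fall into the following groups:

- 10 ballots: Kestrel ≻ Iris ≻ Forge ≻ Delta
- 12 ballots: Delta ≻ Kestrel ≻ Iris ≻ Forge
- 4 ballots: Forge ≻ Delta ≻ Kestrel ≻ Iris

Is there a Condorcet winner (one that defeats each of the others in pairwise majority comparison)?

No

Head-to-head results (26 voters total):
Iris vs Forge: Iris wins 22–4.
Iris vs Delta: Delta wins 16–10.
Iris vs Kestrel: Kestrel wins 26–0.
Forge vs Delta: Forge wins 14–12.
Forge vs Kestrel: Kestrel wins 22–4.
Delta vs Kestrel: Delta wins 16–10.
No candidate beats all others: Iris beats Forge beats Delta beats Iris, a majority cycle.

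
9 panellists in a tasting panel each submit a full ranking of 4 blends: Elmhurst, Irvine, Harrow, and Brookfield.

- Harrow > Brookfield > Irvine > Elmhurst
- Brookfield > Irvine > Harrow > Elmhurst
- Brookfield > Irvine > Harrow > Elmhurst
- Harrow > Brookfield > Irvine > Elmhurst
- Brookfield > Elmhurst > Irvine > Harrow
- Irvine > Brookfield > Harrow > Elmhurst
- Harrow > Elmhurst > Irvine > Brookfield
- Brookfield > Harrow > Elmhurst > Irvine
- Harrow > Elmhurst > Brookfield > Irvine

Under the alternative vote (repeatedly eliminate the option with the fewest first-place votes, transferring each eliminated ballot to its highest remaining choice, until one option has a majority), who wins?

Brookfield

Round 1: Harrow 4, Brookfield 4, Irvine 1, Elmhurst 0. Elmhurst has the fewest and is eliminated.
Round 2: Harrow 4, Brookfield 4, Irvine 1. Irvine has the fewest and is eliminated.
Round 3: Brookfield 5, Harrow 4. Brookfield has a majority.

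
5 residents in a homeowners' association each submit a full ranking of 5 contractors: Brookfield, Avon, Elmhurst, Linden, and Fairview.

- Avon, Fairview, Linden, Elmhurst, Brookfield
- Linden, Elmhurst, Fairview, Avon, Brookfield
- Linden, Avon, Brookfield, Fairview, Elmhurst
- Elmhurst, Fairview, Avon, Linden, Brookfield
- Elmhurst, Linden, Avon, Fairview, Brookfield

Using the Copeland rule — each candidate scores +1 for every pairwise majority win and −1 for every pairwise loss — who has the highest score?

Linden

Pairwise results:
  Brookfield vs Avon: Avon wins 5–0.
  Brookfield vs Elmhurst: Elmhurst wins 4–1.
  Brookfield vs Linden: Linden wins 5–0.
  Brookfield vs Fairview: Fairview wins 4–1.
  Avon vs Elmhurst: Elmhurst wins 3–2.
  Avon vs Linden: Linden wins 3–2.
  Avon vs Fairview: Avon wins 3–2.
  Elmhurst vs Linden: Linden wins 3–2.
  Elmhurst vs Fairview: Elmhurst wins 3–2.
  Linden vs Fairview: Linden wins 3–2.
Copeland scores (wins − losses):
  Brookfield: 0 − 4 = -4
  Avon: 2 − 2 = 0
  Elmhurst: 3 − 1 = 2
  Linden: 4 − 0 = 4
  Fairview: 1 − 3 = -2
Linden has the best Copeland score.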